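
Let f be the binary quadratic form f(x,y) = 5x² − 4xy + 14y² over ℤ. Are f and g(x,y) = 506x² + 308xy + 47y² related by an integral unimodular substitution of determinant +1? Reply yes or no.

D₁ = -264, D₂ = -264
f: reduced (well bottom): (5,-4,14) with a≤c, −a<b≤a
g: flip: (506,308,47)→(47,-308,506)
g: translate: b→-26 (≡-308 mod 94), so (47,-308,506)→(47,-26,5)
g: flip: (47,-26,5)→(5,26,47)
g: translate: b→-4 (≡26 mod 10), so (5,26,47)→(5,-4,14)
g: reduced (well bottom): (5,-4,14) with a≤c, −a<b≤a
reduced forms (5, -4, 14) vs (5, -4, 14) ⇒ equivalent

yes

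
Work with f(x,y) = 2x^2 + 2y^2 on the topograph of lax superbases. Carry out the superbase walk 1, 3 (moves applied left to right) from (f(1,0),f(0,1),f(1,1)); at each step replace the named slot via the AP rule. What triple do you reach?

start (2,2,4) = (f(1,0),f(0,1),f(1,1))
replace slot 1: 2·(2+4) − 2 = 10 → (10,2,4)
replace slot 3: 2·(10+2) − 4 = 20 → (10,2,20)

10,2,20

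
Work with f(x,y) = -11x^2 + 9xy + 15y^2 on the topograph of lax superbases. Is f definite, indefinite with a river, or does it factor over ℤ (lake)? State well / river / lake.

D = b²−4ac = 9² − 4·(-11)·15 = 741
D > 0 non-square ⇒ indefinite ⇒ periodic river

river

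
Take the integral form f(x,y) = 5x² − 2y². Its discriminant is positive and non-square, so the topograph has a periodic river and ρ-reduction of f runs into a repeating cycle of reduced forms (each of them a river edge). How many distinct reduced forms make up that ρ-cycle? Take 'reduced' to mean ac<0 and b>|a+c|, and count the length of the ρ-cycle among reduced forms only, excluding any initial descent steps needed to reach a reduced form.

D = 40, ⌊√D⌋ = 6
descent: ρ → (-2,4,3)  [lands on river]
river: ρ → (3,2,-3)
river: ρ → (-3,4,2)
river: ρ → (2,4,-3)
river: ρ → (-3,2,3)
river: ρ → (3,4,-2)
ρ-cycle length = 6 (tail of 1 descent step not counted)

6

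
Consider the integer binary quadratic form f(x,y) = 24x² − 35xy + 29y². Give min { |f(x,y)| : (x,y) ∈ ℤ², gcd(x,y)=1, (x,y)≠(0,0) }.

translate: b→13 (≡-35 mod 48), so (24,-35,29)→(24,13,18)
flip: (24,13,18)→(18,-13,24)
reduced (well bottom): (18,-13,24) with a≤c, −a<b≤a
well minimum = a = 18

18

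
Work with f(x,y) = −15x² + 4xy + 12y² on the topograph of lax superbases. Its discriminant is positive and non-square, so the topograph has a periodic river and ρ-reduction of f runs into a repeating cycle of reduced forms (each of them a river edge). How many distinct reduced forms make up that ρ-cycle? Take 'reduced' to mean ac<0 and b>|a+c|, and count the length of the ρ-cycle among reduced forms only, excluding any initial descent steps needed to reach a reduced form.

D = 736, ⌊√D⌋ = 27
river: ρ → (12,20,-7)
river: ρ → (-7,22,9)
river: ρ → (9,14,-15)
river: ρ → (-15,16,8)
river: ρ → (8,16,-15)
river: ρ → (-15,14,9)
river: ρ → (9,22,-7)
river: ρ → (-7,20,12)
river: ρ → (12,4,-15)
river: ρ → (-15,26,1)
river: ρ → (1,26,-15)
river: ρ → (-15,4,12)
ρ-cycle length = 12 (tail of 0 descent steps not counted)

12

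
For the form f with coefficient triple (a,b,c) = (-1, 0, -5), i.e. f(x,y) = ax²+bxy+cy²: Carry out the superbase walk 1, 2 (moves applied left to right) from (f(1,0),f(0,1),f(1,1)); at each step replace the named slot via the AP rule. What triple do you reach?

start (-1,-5,-6) = (f(1,0),f(0,1),f(1,1))
replace slot 1: 2·((-5)+(-6)) − (-1) = -21 → (-21,-5,-6)
replace slot 2: 2·((-21)+(-6)) − (-5) = -49 → (-21,-49,-6)

-21,-49,-6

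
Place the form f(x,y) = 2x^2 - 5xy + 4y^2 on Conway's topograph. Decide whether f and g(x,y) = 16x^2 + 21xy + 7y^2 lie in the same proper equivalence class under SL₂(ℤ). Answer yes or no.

D₁ = -7, D₂ = -7
f: translate: b→-1 (≡-5 mod 4), so (2,-5,4)→(2,-1,1)
f: flip: (2,-1,1)→(1,1,2)
f: reduced (well bottom): (1,1,2) with a≤c, −a<b≤a
g: translate: b→-11 (≡21 mod 32), so (16,21,7)→(16,-11,2)
g: flip: (16,-11,2)→(2,11,16)
g: translate: b→-1 (≡11 mod 4), so (2,11,16)→(2,-1,1)
g: flip: (2,-1,1)→(1,1,2)
g: reduced (well bottom): (1,1,2) with a≤c, −a<b≤a
reduced forms (1, 1, 2) vs (1, 1, 2) ⇒ equivalent

yes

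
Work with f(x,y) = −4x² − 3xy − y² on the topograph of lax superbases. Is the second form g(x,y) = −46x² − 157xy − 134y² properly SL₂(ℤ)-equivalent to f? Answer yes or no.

D₁ = -7, D₂ = -7
f is negative-definite; reduce −f:
−f: flip: (4,3,1)→(1,-3,4)
−f: translate: b→1 (≡-3 mod 2), so (1,-3,4)→(1,1,2)
−f: reduced (well bottom): (1,1,2) with a≤c, −a<b≤a
flip sign back: reduced form of f is (-1,-1,-2)
g is negative-definite; reduce −g:
−g: translate: b→-27 (≡157 mod 92), so (46,157,134)→(46,-27,4)
−g: flip: (46,-27,4)→(4,27,46)
−g: translate: b→3 (≡27 mod 8), so (4,27,46)→(4,3,1)
−g: flip: (4,3,1)→(1,-3,4)
−g: translate: b→1 (≡-3 mod 2), so (1,-3,4)→(1,1,2)
−g: reduced (well bottom): (1,1,2) with a≤c, −a<b≤a
flip sign back: reduced form of g is (-1,-1,-2)
reduced forms (-1, -1, -2) vs (-1, -1, -2) ⇒ equivalent

yes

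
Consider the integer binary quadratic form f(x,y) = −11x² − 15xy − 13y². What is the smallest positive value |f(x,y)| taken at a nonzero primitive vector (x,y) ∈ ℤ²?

translate: b→-7 (≡15 mod 22), so (11,15,13)→(11,-7,9)
flip: (11,-7,9)→(9,7,11)
reduced (well bottom): (9,7,11) with a≤c, −a<b≤a
well minimum |f| = |-9| = 9 (negative-definite)

9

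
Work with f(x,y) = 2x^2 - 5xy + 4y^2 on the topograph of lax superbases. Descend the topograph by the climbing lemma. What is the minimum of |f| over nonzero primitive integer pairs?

translate: b→-1 (≡-5 mod 4), so (2,-5,4)→(2,-1,1)
flip: (2,-1,1)→(1,1,2)
reduced (well bottom): (1,1,2) with a≤c, −a<b≤a
well minimum = a = 1

1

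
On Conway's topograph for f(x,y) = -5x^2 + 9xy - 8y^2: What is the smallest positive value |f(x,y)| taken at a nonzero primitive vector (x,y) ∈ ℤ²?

translate: b→1 (≡-9 mod 10), so (5,-9,8)→(5,1,4)
flip: (5,1,4)→(4,-1,5)
reduced (well bottom): (4,-1,5) with a≤c, −a<b≤a
well minimum |f| = |-4| = 4 (negative-definite)

4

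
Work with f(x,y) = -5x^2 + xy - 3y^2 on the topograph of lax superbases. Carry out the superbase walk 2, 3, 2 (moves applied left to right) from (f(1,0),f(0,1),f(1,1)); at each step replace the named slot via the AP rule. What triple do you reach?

start (-5,-3,-7) = (f(1,0),f(0,1),f(1,1))
replace slot 2: 2·((-5)+(-7)) − (-3) = -21 → (-5,-21,-7)
replace slot 3: 2·((-5)+(-21)) − (-7) = -45 → (-5,-21,-45)
replace slot 2: 2·((-5)+(-45)) − (-21) = -79 → (-5,-79,-45)

-5,-79,-45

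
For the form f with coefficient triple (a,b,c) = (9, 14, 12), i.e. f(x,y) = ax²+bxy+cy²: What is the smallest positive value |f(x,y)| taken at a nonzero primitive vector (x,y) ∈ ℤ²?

translate: b→-4 (≡14 mod 18), so (9,14,12)→(9,-4,7)
flip: (9,-4,7)→(7,4,9)
reduced (well bottom): (7,4,9) with a≤c, −a<b≤a
well minimum = a = 7

7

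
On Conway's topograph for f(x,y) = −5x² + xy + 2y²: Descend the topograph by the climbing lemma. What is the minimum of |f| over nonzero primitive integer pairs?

descent: ρ → (2,3,-4)  [lands on river]
river: ρ → (-4,5,1)
river: ρ → (1,5,-4)
river: ρ → (-4,3,2)
river: ρ → (2,5,-2)
river: ρ → (-2,3,4)
river: ρ → (4,5,-1)
river: ρ → (-1,5,4)
river: ρ → (4,3,-2)
river: ρ → (-2,5,2)
closes: descent 1, river 10
min |a| on river = 1

1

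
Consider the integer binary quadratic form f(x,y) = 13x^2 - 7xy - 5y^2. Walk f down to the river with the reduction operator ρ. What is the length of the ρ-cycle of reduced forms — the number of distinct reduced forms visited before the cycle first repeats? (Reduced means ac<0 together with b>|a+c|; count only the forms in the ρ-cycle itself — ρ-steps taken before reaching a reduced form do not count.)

D = 309, ⌊√D⌋ = 17
descent: ρ → (-5,17,1)  [lands on river]
river: ρ → (1,17,-5)
river: ρ → (-5,13,7)
river: ρ → (7,15,-3)
river: ρ → (-3,15,7)
river: ρ → (7,13,-5)
ρ-cycle length = 6 (tail of 1 descent step not counted)

6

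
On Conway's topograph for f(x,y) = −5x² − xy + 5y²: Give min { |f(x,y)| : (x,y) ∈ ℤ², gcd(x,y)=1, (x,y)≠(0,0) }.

descent: ρ → (5,1,-5)  [lands on river]
river: ρ → (-5,9,1)
river: ρ → (1,9,-5)
river: ρ → (-5,1,5)
river: ρ → (5,9,-1)
river: ρ → (-1,9,5)
closes: descent 1, river 6
min |a| on river = 1

1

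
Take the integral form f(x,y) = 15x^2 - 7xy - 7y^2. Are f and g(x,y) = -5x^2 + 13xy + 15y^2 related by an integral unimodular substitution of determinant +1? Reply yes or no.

D₁ = 469, D₂ = 469
river cycle of f (length 2): (-7, 21, 1), (1, 21, -7)
river cycle of g (length 4): (15, 17, -3), (-3, 19, 9), (9, 17, -5), (-5, 13, 15)
cycles differ ⇒ inequivalent

no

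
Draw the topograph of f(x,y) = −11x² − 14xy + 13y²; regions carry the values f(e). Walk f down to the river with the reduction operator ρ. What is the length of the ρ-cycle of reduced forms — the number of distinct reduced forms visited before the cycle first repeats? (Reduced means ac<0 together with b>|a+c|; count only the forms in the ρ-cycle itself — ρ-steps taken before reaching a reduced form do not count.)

D = 768, ⌊√D⌋ = 27
descent: ρ → (13,14,-11)  [lands on river]
river: ρ → (-11,8,16)
river: ρ → (16,24,-3)
river: ρ → (-3,24,16)
river: ρ → (16,8,-11)
river: ρ → (-11,14,13)
river: ρ → (13,12,-12)
river: ρ → (-12,12,13)
ρ-cycle length = 8 (tail of 1 descent step not counted)

8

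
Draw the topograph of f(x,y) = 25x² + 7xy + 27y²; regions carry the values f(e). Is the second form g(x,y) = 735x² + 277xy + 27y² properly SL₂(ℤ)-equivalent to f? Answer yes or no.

D₁ = -2651, D₂ = -2651
f: reduced (well bottom): (25,7,27) with a≤c, −a<b≤a
g: flip: (735,277,27)→(27,-277,735)
g: translate: b→-7 (≡-277 mod 54), so (27,-277,735)→(27,-7,25)
g: flip: (27,-7,25)→(25,7,27)
g: reduced (well bottom): (25,7,27) with a≤c, −a<b≤a
reduced forms (25, 7, 27) vs (25, 7, 27) ⇒ equivalent

yes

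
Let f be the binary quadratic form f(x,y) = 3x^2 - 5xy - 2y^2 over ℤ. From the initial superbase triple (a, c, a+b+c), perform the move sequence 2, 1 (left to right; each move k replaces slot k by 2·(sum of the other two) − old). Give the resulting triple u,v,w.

start (3,-2,-4) = (f(1,0),f(0,1),f(1,1))
replace slot 2: 2·(3+(-4)) − (-2) = 0 → (3,0,-4)
replace slot 1: 2·(0+(-4)) − 3 = -11 → (-11,0,-4)

-11,0,-4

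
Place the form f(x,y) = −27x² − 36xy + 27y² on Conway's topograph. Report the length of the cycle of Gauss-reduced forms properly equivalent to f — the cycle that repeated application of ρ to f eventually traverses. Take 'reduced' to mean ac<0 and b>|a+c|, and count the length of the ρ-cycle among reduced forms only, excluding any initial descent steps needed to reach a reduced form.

D = 4212, ⌊√D⌋ = 64
descent: ρ → (27,36,-27)  [lands on river]
river: ρ → (-27,18,36)
river: ρ → (36,54,-9)
river: ρ → (-9,54,36)
river: ρ → (36,18,-27)
river: ρ → (-27,36,27)
river: ρ → (27,18,-36)
river: ρ → (-36,54,9)
river: ρ → (9,54,-36)
river: ρ → (-36,18,27)
ρ-cycle length = 10 (tail of 1 descent step not counted)

10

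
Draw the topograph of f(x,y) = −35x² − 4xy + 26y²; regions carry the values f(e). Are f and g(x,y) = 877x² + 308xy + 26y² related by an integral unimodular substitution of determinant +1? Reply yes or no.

D₁ = 3656, D₂ = 3656
river cycle of f (length 18): (26, 56, -5), (-5, 54, 37), (37, 20, -22), (-22, 24, 35), (35, 46, -11), (-11, 42, 43), (43, 44, -10), (-10, 56, 13), (13, 48, -26), (-26, 56, 5), … (8 more)
river cycle of g (length 18): (26, 56, -5), (-5, 54, 37), (37, 20, -22), (-22, 24, 35), (35, 46, -11), (-11, 42, 43), (43, 44, -10), (-10, 56, 13), (13, 48, -26), (-26, 56, 5), … (8 more)
cycles coincide ⇒ equivalent

yes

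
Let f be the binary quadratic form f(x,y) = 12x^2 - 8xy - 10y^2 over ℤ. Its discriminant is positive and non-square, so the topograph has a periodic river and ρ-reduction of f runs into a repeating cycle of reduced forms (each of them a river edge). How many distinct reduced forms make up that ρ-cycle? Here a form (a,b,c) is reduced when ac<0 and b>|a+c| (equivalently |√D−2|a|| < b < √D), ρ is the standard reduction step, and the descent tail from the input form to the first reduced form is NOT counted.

D = 544, ⌊√D⌋ = 23
descent: ρ → (-10,8,12)  [lands on river]
river: ρ → (12,16,-6)
river: ρ → (-6,20,6)
river: ρ → (6,16,-12)
river: ρ → (-12,8,10)
river: ρ → (10,12,-10)
ρ-cycle length = 6 (tail of 1 descent step not counted)

6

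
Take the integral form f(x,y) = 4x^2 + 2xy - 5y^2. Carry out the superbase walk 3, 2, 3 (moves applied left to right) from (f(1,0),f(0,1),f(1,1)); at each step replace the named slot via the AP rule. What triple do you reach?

start (4,-5,1) = (f(1,0),f(0,1),f(1,1))
replace slot 3: 2·(4+(-5)) − 1 = -3 → (4,-5,-3)
replace slot 2: 2·(4+(-3)) − (-5) = 7 → (4,7,-3)
replace slot 3: 2·(4+7) − (-3) = 25 → (4,7,25)

4,7,25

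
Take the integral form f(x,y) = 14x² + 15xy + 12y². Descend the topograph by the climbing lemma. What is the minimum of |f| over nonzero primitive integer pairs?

translate: b→-13 (≡15 mod 28), so (14,15,12)→(14,-13,11)
flip: (14,-13,11)→(11,13,14)
translate: b→-9 (≡13 mod 22), so (11,13,14)→(11,-9,12)
reduced (well bottom): (11,-9,12) with a≤c, −a<b≤a
well minimum = a = 11

11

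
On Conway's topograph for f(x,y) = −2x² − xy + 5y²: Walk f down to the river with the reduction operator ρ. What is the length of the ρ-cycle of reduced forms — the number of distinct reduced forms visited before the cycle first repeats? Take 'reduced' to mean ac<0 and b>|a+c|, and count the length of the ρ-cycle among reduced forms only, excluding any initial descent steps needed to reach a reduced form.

D = 41, ⌊√D⌋ = 6
descent: ρ → (5,1,-2)
descent: ρ → (-2,3,4)  [lands on river]
river: ρ → (4,5,-1)
river: ρ → (-1,5,4)
river: ρ → (4,3,-2)
river: ρ → (-2,5,2)
river: ρ → (2,3,-4)
river: ρ → (-4,5,1)
river: ρ → (1,5,-4)
river: ρ → (-4,3,2)
river: ρ → (2,5,-2)
ρ-cycle length = 10 (tail of 2 descent steps not counted)

10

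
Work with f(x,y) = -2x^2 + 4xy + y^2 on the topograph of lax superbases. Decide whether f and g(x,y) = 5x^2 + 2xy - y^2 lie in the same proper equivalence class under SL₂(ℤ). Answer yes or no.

D₁ = 24, D₂ = 24
river cycle of f (length 2): (1, 4, -2), (-2, 4, 1)
river cycle of g (length 2): (-1, 4, 2), (2, 4, -1)
cycles differ ⇒ inequivalent

no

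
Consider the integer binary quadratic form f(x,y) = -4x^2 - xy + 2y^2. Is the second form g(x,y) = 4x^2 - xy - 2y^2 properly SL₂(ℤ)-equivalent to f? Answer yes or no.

D₁ = 33, D₂ = 33
river cycle of f (length 4): (2, 5, -1), (-1, 5, 2), (2, 3, -3), (-3, 3, 2)
river cycle of g (length 4): (-2, 5, 1), (1, 5, -2), (-2, 3, 3), (3, 3, -2)
cycles differ ⇒ inequivalent

no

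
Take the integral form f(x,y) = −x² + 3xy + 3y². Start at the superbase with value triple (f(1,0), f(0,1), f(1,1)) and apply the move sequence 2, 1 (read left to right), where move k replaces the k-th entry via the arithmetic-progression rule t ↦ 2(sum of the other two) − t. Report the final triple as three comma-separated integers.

start (-1,3,5) = (f(1,0),f(0,1),f(1,1))
replace slot 2: 2·((-1)+5) − 3 = 5 → (-1,5,5)
replace slot 1: 2·(5+5) − (-1) = 21 → (21,5,5)

21,5,5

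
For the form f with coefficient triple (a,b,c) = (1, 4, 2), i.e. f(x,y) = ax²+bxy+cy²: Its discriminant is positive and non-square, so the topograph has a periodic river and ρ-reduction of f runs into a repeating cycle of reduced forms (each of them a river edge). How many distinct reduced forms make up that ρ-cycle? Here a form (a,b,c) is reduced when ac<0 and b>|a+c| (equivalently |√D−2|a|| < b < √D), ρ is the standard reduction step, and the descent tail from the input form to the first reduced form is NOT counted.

D = 8, ⌊√D⌋ = 2
descent: ρ → (2,0,-1)
descent: ρ → (-1,2,1)  [lands on river]
river: ρ → (1,2,-1)
ρ-cycle length = 2 (tail of 2 descent steps not counted)

2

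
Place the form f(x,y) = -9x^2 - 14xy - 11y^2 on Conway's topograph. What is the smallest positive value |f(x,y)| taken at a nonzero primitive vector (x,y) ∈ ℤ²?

translate: b→-4 (≡14 mod 18), so (9,14,11)→(9,-4,6)
flip: (9,-4,6)→(6,4,9)
reduced (well bottom): (6,4,9) with a≤c, −a<b≤a
well minimum |f| = |-6| = 6 (negative-definite)

6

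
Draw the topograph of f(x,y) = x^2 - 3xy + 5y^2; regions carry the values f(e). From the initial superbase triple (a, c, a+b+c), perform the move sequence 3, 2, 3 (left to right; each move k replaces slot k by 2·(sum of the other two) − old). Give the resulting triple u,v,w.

start (1,5,3) = (f(1,0),f(0,1),f(1,1))
replace slot 3: 2·(1+5) − 3 = 9 → (1,5,9)
replace slot 2: 2·(1+9) − 5 = 15 → (1,15,9)
replace slot 3: 2·(1+15) − 9 = 23 → (1,15,23)

1,15,23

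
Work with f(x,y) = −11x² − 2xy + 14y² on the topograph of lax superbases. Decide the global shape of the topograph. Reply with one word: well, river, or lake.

D = b²−4ac = (-2)² − 4·(-11)·14 = 620
D > 0 non-square ⇒ indefinite ⇒ periodic river

river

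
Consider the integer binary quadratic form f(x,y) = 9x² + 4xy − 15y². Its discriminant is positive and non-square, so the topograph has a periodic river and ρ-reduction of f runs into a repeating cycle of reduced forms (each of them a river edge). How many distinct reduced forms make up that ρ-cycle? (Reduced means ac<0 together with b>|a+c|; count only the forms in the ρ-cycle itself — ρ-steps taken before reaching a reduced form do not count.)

D = 556, ⌊√D⌋ = 23
descent: ρ → (-15,-4,9)
descent: ρ → (9,22,-2)  [lands on river]
river: ρ → (-2,22,9)
river: ρ → (9,14,-10)
river: ρ → (-10,6,13)
river: ρ → (13,20,-3)
river: ρ → (-3,22,6)
river: ρ → (6,14,-15)
river: ρ → (-15,16,5)
river: ρ → (5,14,-18)
river: ρ → (-18,22,1)
river: ρ → (1,22,-18)
river: ρ → (-18,14,5)
river: ρ → (5,16,-15)
river: ρ → (-15,14,6)
river: ρ → (6,22,-3)
river: ρ → (-3,20,13)
river: ρ → (13,6,-10)
river: ρ → (-10,14,9)
ρ-cycle length = 18 (tail of 2 descent steps not counted)

18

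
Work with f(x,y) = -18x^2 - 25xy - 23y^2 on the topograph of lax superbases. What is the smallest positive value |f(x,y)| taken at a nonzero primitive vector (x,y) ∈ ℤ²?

translate: b→-11 (≡25 mod 36), so (18,25,23)→(18,-11,16)
flip: (18,-11,16)→(16,11,18)
reduced (well bottom): (16,11,18) with a≤c, −a<b≤a
well minimum |f| = |-16| = 16 (negative-definite)

16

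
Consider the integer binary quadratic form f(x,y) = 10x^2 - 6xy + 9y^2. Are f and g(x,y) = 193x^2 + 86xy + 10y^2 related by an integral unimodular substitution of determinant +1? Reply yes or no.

D₁ = -324, D₂ = -324
f: flip: (10,-6,9)→(9,6,10)
f: reduced (well bottom): (9,6,10) with a≤c, −a<b≤a
g: flip: (193,86,10)→(10,-86,193)
g: translate: b→-6 (≡-86 mod 20), so (10,-86,193)→(10,-6,9)
g: flip: (10,-6,9)→(9,6,10)
g: reduced (well bottom): (9,6,10) with a≤c, −a<b≤a
reduced forms (9, 6, 10) vs (9, 6, 10) ⇒ equivalent

yes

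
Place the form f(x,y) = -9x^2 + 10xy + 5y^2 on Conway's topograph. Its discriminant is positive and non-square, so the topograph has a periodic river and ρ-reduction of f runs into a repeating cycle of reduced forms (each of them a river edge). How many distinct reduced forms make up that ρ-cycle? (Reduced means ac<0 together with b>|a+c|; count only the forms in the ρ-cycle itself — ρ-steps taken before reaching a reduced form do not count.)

D = 280, ⌊√D⌋ = 16
river: ρ → (5,10,-9)
river: ρ → (-9,8,6)
river: ρ → (6,16,-1)
river: ρ → (-1,16,6)
river: ρ → (6,8,-9)
river: ρ → (-9,10,5)
ρ-cycle length = 6 (tail of 0 descent steps not counted)

6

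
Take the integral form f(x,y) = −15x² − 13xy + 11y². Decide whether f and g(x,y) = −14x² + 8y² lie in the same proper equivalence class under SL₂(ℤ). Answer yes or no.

D₁ = 829, D₂ = 448
discriminants differ ⇒ not SL₂(ℤ)-equivalent

no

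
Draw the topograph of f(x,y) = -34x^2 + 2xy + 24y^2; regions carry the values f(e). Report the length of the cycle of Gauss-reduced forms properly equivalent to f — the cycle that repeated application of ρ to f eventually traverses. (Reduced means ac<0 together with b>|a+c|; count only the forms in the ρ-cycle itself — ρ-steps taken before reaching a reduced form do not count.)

D = 3268, ⌊√D⌋ = 57
descent: ρ → (24,46,-12)  [lands on river]
river: ρ → (-12,50,16)
river: ρ → (16,46,-18)
river: ρ → (-18,26,36)
river: ρ → (36,46,-8)
river: ρ → (-8,50,24)
ρ-cycle length = 6 (tail of 1 descent step not counted)

6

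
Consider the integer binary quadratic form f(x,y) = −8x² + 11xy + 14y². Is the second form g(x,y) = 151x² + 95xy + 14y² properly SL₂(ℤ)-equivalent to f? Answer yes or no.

D₁ = 569, D₂ = 569
river cycle of f (length 42): (14, 17, -5), (-5, 23, 2), (2, 21, -16), (-16, 11, 7), (7, 17, -10), (-10, 23, 1), (1, 23, -10), (-10, 17, 7), (7, 11, -16), (-16, 21, 2), … (32 more)
river cycle of g (length 42): (14, 17, -5), (-5, 23, 2), (2, 21, -16), (-16, 11, 7), (7, 17, -10), (-10, 23, 1), (1, 23, -10), (-10, 17, 7), (7, 11, -16), (-16, 21, 2), … (32 more)
cycles coincide ⇒ equivalent

yes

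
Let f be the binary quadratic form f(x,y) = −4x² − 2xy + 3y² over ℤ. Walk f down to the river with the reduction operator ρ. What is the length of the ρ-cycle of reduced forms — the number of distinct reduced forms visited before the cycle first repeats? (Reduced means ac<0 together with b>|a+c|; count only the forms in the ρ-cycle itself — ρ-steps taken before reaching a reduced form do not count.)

D = 52, ⌊√D⌋ = 7
descent: ρ → (3,2,-4)  [lands on river]
river: ρ → (-4,6,1)
river: ρ → (1,6,-4)
river: ρ → (-4,2,3)
river: ρ → (3,4,-3)
river: ρ → (-3,2,4)
river: ρ → (4,6,-1)
river: ρ → (-1,6,4)
river: ρ → (4,2,-3)
river: ρ → (-3,4,3)
ρ-cycle length = 10 (tail of 1 descent step not counted)

10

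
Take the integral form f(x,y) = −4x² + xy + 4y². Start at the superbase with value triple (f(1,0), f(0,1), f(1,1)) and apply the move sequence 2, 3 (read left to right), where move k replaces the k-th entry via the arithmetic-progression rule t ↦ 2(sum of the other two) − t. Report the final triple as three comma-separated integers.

start (-4,4,1) = (f(1,0),f(0,1),f(1,1))
replace slot 2: 2·((-4)+1) − 4 = -10 → (-4,-10,1)
replace slot 3: 2·((-4)+(-10)) − 1 = -29 → (-4,-10,-29)

-4,-10,-29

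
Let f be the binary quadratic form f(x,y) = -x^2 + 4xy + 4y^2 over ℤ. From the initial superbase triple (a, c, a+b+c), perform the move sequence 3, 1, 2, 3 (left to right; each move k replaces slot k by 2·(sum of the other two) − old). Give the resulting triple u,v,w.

start (-1,4,7) = (f(1,0),f(0,1),f(1,1))
replace slot 3: 2·((-1)+4) − 7 = -1 → (-1,4,-1)
replace slot 1: 2·(4+(-1)) − (-1) = 7 → (7,4,-1)
replace slot 2: 2·(7+(-1)) − 4 = 8 → (7,8,-1)
replace slot 3: 2·(7+8) − (-1) = 31 → (7,8,31)

7,8,31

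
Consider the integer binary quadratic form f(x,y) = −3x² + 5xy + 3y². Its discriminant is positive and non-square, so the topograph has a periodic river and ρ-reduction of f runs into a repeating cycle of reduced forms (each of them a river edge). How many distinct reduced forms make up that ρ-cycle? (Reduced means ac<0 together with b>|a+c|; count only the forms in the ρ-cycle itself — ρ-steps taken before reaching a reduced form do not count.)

D = 61, ⌊√D⌋ = 7
river: ρ → (3,7,-1)
river: ρ → (-1,7,3)
river: ρ → (3,5,-3)
river: ρ → (-3,7,1)
river: ρ → (1,7,-3)
river: ρ → (-3,5,3)
ρ-cycle length = 6 (tail of 0 descent steps not counted)

6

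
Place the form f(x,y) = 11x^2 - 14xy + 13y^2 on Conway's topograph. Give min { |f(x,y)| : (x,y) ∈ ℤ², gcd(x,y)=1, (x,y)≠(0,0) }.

translate: b→8 (≡-14 mod 22), so (11,-14,13)→(11,8,10)
flip: (11,8,10)→(10,-8,11)
reduced (well bottom): (10,-8,11) with a≤c, −a<b≤a
well minimum = a = 10

10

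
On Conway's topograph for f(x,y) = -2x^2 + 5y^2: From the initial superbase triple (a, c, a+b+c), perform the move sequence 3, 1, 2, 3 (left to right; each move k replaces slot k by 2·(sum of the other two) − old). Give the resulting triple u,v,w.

start (-2,5,3) = (f(1,0),f(0,1),f(1,1))
replace slot 3: 2·((-2)+5) − 3 = 3 → (-2,5,3)
replace slot 1: 2·(5+3) − (-2) = 18 → (18,5,3)
replace slot 2: 2·(18+3) − 5 = 37 → (18,37,3)
replace slot 3: 2·(18+37) − 3 = 107 → (18,37,107)

18,37,107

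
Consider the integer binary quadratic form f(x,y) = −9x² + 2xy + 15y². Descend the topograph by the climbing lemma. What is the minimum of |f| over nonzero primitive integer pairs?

descent: ρ → (15,-2,-9)
descent: ρ → (-9,20,4)  [lands on river]
river: ρ → (4,20,-9)
river: ρ → (-9,16,8)
river: ρ → (8,16,-9)
closes: descent 2, river 4
min |a| on river = 4

4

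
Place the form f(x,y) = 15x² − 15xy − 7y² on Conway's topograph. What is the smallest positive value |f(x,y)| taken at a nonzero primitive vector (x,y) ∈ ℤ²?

descent: ρ → (-7,15,15)  [lands on river]
river: ρ → (15,15,-7)
river: ρ → (-7,13,17)
river: ρ → (17,21,-3)
river: ρ → (-3,21,17)
river: ρ → (17,13,-7)
closes: descent 1, river 6
min |a| on river = 3

3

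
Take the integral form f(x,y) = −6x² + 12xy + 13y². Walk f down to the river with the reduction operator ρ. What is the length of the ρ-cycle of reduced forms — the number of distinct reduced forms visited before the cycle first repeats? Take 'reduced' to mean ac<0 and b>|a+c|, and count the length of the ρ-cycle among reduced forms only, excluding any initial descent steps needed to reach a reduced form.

D = 456, ⌊√D⌋ = 21
river: ρ → (13,14,-5)
river: ρ → (-5,16,10)
river: ρ → (10,4,-11)
river: ρ → (-11,18,3)
river: ρ → (3,18,-11)
river: ρ → (-11,4,10)
river: ρ → (10,16,-5)
river: ρ → (-5,14,13)
river: ρ → (13,12,-6)
river: ρ → (-6,12,13)
ρ-cycle length = 10 (tail of 0 descent steps not counted)

10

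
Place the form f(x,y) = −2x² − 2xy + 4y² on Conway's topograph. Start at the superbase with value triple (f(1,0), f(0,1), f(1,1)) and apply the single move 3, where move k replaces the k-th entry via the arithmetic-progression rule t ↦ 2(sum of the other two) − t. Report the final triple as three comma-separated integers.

start (-2,4,0) = (f(1,0),f(0,1),f(1,1))
replace slot 3: 2·((-2)+4) − 0 = 4 → (-2,4,4)

-2,4,4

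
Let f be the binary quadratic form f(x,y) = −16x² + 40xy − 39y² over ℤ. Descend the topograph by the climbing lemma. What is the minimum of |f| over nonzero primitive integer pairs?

translate: b→-8 (≡-40 mod 32), so (16,-40,39)→(16,-8,15)
flip: (16,-8,15)→(15,8,16)
reduced (well bottom): (15,8,16) with a≤c, −a<b≤a
well minimum |f| = |-15| = 15 (negative-definite)

15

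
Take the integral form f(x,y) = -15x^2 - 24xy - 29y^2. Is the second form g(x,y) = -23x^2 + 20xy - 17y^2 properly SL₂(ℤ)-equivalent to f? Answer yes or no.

D₁ = -1164, D₂ = -1164
f is negative-definite; reduce −f:
−f: translate: b→-6 (≡24 mod 30), so (15,24,29)→(15,-6,20)
−f: reduced (well bottom): (15,-6,20) with a≤c, −a<b≤a
flip sign back: reduced form of f is (-15,6,-20)
g is negative-definite; reduce −g:
−g: flip: (23,-20,17)→(17,20,23)
−g: translate: b→-14 (≡20 mod 34), so (17,20,23)→(17,-14,20)
−g: reduced (well bottom): (17,-14,20) with a≤c, −a<b≤a
flip sign back: reduced form of g is (-17,14,-20)
reduced forms (-15, 6, -20) vs (-17, 14, -20) ⇒ inequivalent

no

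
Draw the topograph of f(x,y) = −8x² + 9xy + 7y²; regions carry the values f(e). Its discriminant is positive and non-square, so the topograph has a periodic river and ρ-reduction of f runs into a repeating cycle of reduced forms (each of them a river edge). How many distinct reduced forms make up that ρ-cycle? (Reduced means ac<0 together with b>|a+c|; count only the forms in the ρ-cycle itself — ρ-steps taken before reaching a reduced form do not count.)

D = 305, ⌊√D⌋ = 17
river: ρ → (7,5,-10)
river: ρ → (-10,15,2)
river: ρ → (2,17,-2)
river: ρ → (-2,15,10)
river: ρ → (10,5,-7)
river: ρ → (-7,9,8)
river: ρ → (8,7,-8)
river: ρ → (-8,9,7)
ρ-cycle length = 8 (tail of 0 descent steps not counted)

8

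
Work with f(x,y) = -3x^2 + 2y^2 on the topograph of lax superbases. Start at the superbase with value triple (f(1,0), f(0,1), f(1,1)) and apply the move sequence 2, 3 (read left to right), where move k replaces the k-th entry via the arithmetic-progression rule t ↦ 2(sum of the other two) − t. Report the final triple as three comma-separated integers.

start (-3,2,-1) = (f(1,0),f(0,1),f(1,1))
replace slot 2: 2·((-3)+(-1)) − 2 = -10 → (-3,-10,-1)
replace slot 3: 2·((-3)+(-10)) − (-1) = -25 → (-3,-10,-25)

-3,-10,-25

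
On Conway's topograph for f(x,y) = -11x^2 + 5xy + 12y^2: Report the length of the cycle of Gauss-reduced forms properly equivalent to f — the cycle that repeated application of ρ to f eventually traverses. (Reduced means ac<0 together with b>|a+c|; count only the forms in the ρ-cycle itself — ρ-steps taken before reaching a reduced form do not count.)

D = 553, ⌊√D⌋ = 23
river: ρ → (12,19,-4)
river: ρ → (-4,21,7)
river: ρ → (7,21,-4)
river: ρ → (-4,19,12)
river: ρ → (12,5,-11)
river: ρ → (-11,17,6)
river: ρ → (6,19,-8)
river: ρ → (-8,13,12)
river: ρ → (12,11,-9)
river: ρ → (-9,7,14)
river: ρ → (14,21,-2)
river: ρ → (-2,23,3)
river: ρ → (3,19,-16)
river: ρ → (-16,13,6)
river: ρ → (6,23,-1)
river: ρ → (-1,23,6)
river: ρ → (6,13,-16)
river: ρ → (-16,19,3)
river: ρ → (3,23,-2)
river: ρ → (-2,21,14)
river: ρ → (14,7,-9)
river: ρ → (-9,11,12)
river: ρ → (12,13,-8)
river: ρ → (-8,19,6)
river: ρ → (6,17,-11)
river: ρ → (-11,5,12)
ρ-cycle length = 26 (tail of 0 descent steps not counted)

26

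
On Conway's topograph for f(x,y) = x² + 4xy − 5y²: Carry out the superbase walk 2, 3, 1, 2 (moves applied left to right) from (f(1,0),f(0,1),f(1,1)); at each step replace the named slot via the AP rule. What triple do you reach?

start (1,-5,0) = (f(1,0),f(0,1),f(1,1))
replace slot 2: 2·(1+0) − (-5) = 7 → (1,7,0)
replace slot 3: 2·(1+7) − 0 = 16 → (1,7,16)
replace slot 1: 2·(7+16) − 1 = 45 → (45,7,16)
replace slot 2: 2·(45+16) − 7 = 115 → (45,115,16)

45,115,16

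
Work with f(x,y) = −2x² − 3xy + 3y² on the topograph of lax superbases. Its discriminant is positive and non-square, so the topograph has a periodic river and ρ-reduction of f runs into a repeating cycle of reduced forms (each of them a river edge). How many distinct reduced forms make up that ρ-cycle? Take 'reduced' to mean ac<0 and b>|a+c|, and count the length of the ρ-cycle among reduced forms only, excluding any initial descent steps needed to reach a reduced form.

D = 33, ⌊√D⌋ = 5
descent: ρ → (3,3,-2)  [lands on river]
river: ρ → (-2,5,1)
river: ρ → (1,5,-2)
river: ρ → (-2,3,3)
ρ-cycle length = 4 (tail of 1 descent step not counted)

4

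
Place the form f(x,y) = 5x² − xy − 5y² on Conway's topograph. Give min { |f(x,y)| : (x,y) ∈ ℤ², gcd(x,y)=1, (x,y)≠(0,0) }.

descent: ρ → (-5,1,5)  [lands on river]
river: ρ → (5,9,-1)
river: ρ → (-1,9,5)
river: ρ → (5,1,-5)
river: ρ → (-5,9,1)
river: ρ → (1,9,-5)
closes: descent 1, river 6
min |a| on river = 1

1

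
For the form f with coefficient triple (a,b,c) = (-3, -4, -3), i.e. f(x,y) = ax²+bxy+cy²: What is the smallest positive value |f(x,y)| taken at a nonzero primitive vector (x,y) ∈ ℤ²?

translate: b→-2 (≡4 mod 6), so (3,4,3)→(3,-2,2)
flip: (3,-2,2)→(2,2,3)
reduced (well bottom): (2,2,3) with a≤c, −a<b≤a
well minimum |f| = |-2| = 2 (negative-definite)

2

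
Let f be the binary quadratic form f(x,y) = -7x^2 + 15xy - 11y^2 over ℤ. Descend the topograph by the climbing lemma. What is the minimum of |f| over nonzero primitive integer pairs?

translate: b→-1 (≡-15 mod 14), so (7,-15,11)→(7,-1,3)
flip: (7,-1,3)→(3,1,7)
reduced (well bottom): (3,1,7) with a≤c, −a<b≤a
well minimum |f| = |-3| = 3 (negative-definite)

3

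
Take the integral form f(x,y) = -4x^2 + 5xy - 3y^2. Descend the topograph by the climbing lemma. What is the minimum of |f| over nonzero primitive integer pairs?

translate: b→3 (≡-5 mod 8), so (4,-5,3)→(4,3,2)
flip: (4,3,2)→(2,-3,4)
translate: b→1 (≡-3 mod 4), so (2,-3,4)→(2,1,3)
reduced (well bottom): (2,1,3) with a≤c, −a<b≤a
well minimum |f| = |-2| = 2 (negative-definite)

2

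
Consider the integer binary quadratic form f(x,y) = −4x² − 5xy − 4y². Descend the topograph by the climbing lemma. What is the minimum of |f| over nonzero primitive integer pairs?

translate: b→-3 (≡5 mod 8), so (4,5,4)→(4,-3,3)
flip: (4,-3,3)→(3,3,4)
reduced (well bottom): (3,3,4) with a≤c, −a<b≤a
well minimum |f| = |-3| = 3 (negative-definite)

3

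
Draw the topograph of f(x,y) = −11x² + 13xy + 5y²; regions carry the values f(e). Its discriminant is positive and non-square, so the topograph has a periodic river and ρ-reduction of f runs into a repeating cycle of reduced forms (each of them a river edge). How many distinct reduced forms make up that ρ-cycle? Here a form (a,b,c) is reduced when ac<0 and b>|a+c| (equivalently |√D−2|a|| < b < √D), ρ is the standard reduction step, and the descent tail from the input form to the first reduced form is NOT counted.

D = 389, ⌊√D⌋ = 19
river: ρ → (5,17,-5)
river: ρ → (-5,13,11)
river: ρ → (11,9,-7)
river: ρ → (-7,19,1)
river: ρ → (1,19,-7)
river: ρ → (-7,9,11)
river: ρ → (11,13,-5)
river: ρ → (-5,17,5)
river: ρ → (5,13,-11)
river: ρ → (-11,9,7)
river: ρ → (7,19,-1)
river: ρ → (-1,19,7)
river: ρ → (7,9,-11)
river: ρ → (-11,13,5)
ρ-cycle length = 14 (tail of 0 descent steps not counted)

14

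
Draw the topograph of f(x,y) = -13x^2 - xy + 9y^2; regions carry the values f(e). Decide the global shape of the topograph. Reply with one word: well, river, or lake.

D = b²−4ac = (-1)² − 4·(-13)·9 = 469
D > 0 non-square ⇒ indefinite ⇒ periodic river

river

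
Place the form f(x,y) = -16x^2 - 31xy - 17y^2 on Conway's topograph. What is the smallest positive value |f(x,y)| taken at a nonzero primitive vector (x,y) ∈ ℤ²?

translate: b→-1 (≡31 mod 32), so (16,31,17)→(16,-1,2)
flip: (16,-1,2)→(2,1,16)
reduced (well bottom): (2,1,16) with a≤c, −a<b≤a
well minimum |f| = |-2| = 2 (negative-definite)

2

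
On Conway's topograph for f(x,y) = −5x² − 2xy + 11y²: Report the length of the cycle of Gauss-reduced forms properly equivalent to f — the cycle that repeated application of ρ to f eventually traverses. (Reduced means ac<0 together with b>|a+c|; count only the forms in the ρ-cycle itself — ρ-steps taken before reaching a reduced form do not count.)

D = 224, ⌊√D⌋ = 14
descent: ρ → (11,2,-5)
descent: ρ → (-5,8,8)  [lands on river]
river: ρ → (8,8,-5)
river: ρ → (-5,12,4)
river: ρ → (4,12,-5)
ρ-cycle length = 4 (tail of 2 descent steps not counted)

4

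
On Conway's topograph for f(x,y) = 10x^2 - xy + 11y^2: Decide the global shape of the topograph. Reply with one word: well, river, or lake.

D = b²−4ac = (-1)² − 4·10·11 = -439
D < 0 ⇒ definite ⇒ every region one sign ⇒ single well

well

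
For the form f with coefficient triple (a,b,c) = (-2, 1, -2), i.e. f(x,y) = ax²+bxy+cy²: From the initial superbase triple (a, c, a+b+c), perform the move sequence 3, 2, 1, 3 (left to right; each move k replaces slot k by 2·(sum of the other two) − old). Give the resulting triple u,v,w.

start (-2,-2,-3) = (f(1,0),f(0,1),f(1,1))
replace slot 3: 2·((-2)+(-2)) − (-3) = -5 → (-2,-2,-5)
replace slot 2: 2·((-2)+(-5)) − (-2) = -12 → (-2,-12,-5)
replace slot 1: 2·((-12)+(-5)) − (-2) = -32 → (-32,-12,-5)
replace slot 3: 2·((-32)+(-12)) − (-5) = -83 → (-32,-12,-83)

-32,-12,-83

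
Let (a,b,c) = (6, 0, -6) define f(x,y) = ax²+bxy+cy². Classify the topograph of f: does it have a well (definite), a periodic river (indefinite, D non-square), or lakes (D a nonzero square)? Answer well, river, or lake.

D = b²−4ac = 0² − 4·6·(-6) = 144
D = 12² is a perfect square ⇒ form factors over ℤ ⇒ lakes

lake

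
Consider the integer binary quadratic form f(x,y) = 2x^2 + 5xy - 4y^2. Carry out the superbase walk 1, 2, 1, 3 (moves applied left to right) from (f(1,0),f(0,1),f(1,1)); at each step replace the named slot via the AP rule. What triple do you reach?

start (2,-4,3) = (f(1,0),f(0,1),f(1,1))
replace slot 1: 2·((-4)+3) − 2 = -4 → (-4,-4,3)
replace slot 2: 2·((-4)+3) − (-4) = 2 → (-4,2,3)
replace slot 1: 2·(2+3) − (-4) = 14 → (14,2,3)
replace slot 3: 2·(14+2) − 3 = 29 → (14,2,29)

14,2,29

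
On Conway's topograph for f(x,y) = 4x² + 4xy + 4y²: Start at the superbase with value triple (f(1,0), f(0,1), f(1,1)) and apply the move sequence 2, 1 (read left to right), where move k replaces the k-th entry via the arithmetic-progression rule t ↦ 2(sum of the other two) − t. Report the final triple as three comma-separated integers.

start (4,4,12) = (f(1,0),f(0,1),f(1,1))
replace slot 2: 2·(4+12) − 4 = 28 → (4,28,12)
replace slot 1: 2·(28+12) − 4 = 76 → (76,28,12)

76,28,12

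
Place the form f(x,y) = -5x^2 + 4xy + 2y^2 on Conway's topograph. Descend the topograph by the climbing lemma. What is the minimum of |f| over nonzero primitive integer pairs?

river: ρ → (2,4,-5)
river: ρ → (-5,6,1)
river: ρ → (1,6,-5)
river: ρ → (-5,4,2)
closes: descent 0, river 4
min |a| on river = 1

1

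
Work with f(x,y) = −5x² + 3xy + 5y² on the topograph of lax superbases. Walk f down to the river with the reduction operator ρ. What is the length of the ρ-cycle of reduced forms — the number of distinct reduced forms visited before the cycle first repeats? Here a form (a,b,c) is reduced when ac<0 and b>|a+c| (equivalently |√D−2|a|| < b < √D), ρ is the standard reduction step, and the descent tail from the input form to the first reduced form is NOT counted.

D = 109, ⌊√D⌋ = 10
river: ρ → (5,7,-3)
river: ρ → (-3,5,7)
river: ρ → (7,9,-1)
river: ρ → (-1,9,7)
river: ρ → (7,5,-3)
river: ρ → (-3,7,5)
river: ρ → (5,3,-5)
river: ρ → (-5,7,3)
river: ρ → (3,5,-7)
river: ρ → (-7,9,1)
river: ρ → (1,9,-7)
river: ρ → (-7,5,3)
river: ρ → (3,7,-5)
river: ρ → (-5,3,5)
ρ-cycle length = 14 (tail of 0 descent steps not counted)

14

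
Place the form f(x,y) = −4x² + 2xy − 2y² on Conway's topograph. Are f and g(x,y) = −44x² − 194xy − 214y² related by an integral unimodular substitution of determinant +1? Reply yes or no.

D₁ = -28, D₂ = -28
f is negative-definite; reduce −f:
−f: flip: (4,-2,2)→(2,2,4)
−f: reduced (well bottom): (2,2,4) with a≤c, −a<b≤a
flip sign back: reduced form of f is (-2,-2,-4)
g is negative-definite; reduce −g:
−g: translate: b→18 (≡194 mod 88), so (44,194,214)→(44,18,2)
−g: flip: (44,18,2)→(2,-18,44)
−g: translate: b→2 (≡-18 mod 4), so (2,-18,44)→(2,2,4)
−g: reduced (well bottom): (2,2,4) with a≤c, −a<b≤a
flip sign back: reduced form of g is (-2,-2,-4)
reduced forms (-2, -2, -4) vs (-2, -2, -4) ⇒ equivalent

yes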